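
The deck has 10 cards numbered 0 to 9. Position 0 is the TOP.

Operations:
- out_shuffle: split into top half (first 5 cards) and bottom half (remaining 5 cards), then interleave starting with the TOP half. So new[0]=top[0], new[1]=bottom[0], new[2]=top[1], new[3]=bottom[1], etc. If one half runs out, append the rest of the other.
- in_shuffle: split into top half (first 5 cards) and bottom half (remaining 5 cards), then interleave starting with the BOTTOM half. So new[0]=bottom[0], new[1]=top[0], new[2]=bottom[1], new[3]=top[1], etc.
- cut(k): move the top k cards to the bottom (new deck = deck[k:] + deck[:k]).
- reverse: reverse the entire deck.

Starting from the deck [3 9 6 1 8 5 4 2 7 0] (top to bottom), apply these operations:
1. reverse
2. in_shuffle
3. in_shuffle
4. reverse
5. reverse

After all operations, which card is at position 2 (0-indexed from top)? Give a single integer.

After op 1 (reverse): [0 7 2 4 5 8 1 6 9 3]
After op 2 (in_shuffle): [8 0 1 7 6 2 9 4 3 5]
After op 3 (in_shuffle): [2 8 9 0 4 1 3 7 5 6]
After op 4 (reverse): [6 5 7 3 1 4 0 9 8 2]
After op 5 (reverse): [2 8 9 0 4 1 3 7 5 6]
Position 2: card 9.

Answer: 9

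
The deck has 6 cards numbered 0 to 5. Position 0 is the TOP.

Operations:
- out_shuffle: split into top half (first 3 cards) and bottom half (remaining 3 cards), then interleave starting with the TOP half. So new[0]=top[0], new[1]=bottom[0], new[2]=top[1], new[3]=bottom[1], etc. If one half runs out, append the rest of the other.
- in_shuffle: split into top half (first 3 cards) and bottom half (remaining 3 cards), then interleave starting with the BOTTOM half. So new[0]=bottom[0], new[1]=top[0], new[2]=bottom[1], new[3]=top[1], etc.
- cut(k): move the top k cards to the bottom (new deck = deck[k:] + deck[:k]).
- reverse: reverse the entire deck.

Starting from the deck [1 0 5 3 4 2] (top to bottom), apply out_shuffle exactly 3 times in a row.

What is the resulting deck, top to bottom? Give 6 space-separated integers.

After op 1 (out_shuffle): [1 3 0 4 5 2]
After op 2 (out_shuffle): [1 4 3 5 0 2]
After op 3 (out_shuffle): [1 5 4 0 3 2]

Answer: 1 5 4 0 3 2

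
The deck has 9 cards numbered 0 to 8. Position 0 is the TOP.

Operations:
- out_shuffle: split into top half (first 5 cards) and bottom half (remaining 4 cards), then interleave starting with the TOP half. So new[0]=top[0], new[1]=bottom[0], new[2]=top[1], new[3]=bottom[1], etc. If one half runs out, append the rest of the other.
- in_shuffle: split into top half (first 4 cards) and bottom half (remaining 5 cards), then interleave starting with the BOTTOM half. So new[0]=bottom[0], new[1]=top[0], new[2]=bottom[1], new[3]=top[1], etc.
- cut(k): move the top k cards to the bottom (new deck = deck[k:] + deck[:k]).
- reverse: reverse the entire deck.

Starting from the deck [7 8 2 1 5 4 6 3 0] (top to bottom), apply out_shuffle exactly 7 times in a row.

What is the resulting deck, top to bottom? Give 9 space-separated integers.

After op 1 (out_shuffle): [7 4 8 6 2 3 1 0 5]
After op 2 (out_shuffle): [7 3 4 1 8 0 6 5 2]
After op 3 (out_shuffle): [7 0 3 6 4 5 1 2 8]
After op 4 (out_shuffle): [7 5 0 1 3 2 6 8 4]
After op 5 (out_shuffle): [7 2 5 6 0 8 1 4 3]
After op 6 (out_shuffle): [7 8 2 1 5 4 6 3 0]
After op 7 (out_shuffle): [7 4 8 6 2 3 1 0 5]

Answer: 7 4 8 6 2 3 1 0 5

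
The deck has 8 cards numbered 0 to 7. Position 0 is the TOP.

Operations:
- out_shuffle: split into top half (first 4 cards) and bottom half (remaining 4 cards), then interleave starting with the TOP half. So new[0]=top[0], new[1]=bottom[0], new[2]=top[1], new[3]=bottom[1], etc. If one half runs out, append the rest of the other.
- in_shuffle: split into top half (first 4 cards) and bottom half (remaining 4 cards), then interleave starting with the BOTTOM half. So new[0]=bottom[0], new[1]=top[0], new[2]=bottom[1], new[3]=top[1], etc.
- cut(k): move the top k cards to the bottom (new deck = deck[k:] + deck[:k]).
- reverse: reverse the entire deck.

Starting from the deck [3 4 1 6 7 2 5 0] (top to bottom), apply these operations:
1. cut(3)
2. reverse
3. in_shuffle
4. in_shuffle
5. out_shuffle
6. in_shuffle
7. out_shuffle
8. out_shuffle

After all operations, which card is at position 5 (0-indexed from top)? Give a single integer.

Answer: 6

Derivation:
After op 1 (cut(3)): [6 7 2 5 0 3 4 1]
After op 2 (reverse): [1 4 3 0 5 2 7 6]
After op 3 (in_shuffle): [5 1 2 4 7 3 6 0]
After op 4 (in_shuffle): [7 5 3 1 6 2 0 4]
After op 5 (out_shuffle): [7 6 5 2 3 0 1 4]
After op 6 (in_shuffle): [3 7 0 6 1 5 4 2]
After op 7 (out_shuffle): [3 1 7 5 0 4 6 2]
After op 8 (out_shuffle): [3 0 1 4 7 6 5 2]
Position 5: card 6.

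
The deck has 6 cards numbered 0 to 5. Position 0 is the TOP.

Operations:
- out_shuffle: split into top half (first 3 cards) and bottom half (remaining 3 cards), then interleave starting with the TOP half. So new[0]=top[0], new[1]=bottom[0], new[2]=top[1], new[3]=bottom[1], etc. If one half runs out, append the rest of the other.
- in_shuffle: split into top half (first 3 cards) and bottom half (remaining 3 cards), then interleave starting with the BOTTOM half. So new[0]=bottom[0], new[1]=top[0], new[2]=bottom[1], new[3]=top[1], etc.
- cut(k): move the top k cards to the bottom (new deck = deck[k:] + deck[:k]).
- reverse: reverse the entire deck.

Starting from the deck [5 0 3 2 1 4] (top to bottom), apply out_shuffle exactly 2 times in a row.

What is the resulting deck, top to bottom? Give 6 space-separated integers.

After op 1 (out_shuffle): [5 2 0 1 3 4]
After op 2 (out_shuffle): [5 1 2 3 0 4]

Answer: 5 1 2 3 0 4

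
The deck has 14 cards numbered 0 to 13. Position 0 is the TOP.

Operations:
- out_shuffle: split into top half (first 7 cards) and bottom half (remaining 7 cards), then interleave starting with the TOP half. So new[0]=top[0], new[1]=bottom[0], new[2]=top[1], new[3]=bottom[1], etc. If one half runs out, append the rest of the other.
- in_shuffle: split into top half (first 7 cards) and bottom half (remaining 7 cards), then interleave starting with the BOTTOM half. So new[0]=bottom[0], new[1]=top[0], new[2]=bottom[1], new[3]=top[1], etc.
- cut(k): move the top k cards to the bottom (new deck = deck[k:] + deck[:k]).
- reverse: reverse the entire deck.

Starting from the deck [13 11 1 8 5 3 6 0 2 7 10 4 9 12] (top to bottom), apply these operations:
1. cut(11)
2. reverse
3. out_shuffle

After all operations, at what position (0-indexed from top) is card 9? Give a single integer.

After op 1 (cut(11)): [4 9 12 13 11 1 8 5 3 6 0 2 7 10]
After op 2 (reverse): [10 7 2 0 6 3 5 8 1 11 13 12 9 4]
After op 3 (out_shuffle): [10 8 7 1 2 11 0 13 6 12 3 9 5 4]
Card 9 is at position 11.

Answer: 11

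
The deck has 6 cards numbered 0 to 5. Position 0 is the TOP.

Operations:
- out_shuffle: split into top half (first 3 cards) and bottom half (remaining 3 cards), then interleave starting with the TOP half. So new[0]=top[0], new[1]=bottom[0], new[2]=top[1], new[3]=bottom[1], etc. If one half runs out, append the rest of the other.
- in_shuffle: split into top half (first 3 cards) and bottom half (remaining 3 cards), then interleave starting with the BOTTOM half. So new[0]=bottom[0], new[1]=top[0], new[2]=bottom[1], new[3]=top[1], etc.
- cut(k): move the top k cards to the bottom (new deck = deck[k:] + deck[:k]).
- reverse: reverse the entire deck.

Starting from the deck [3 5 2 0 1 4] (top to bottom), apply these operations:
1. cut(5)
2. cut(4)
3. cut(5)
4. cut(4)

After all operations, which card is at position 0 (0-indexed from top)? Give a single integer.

Answer: 3

Derivation:
After op 1 (cut(5)): [4 3 5 2 0 1]
After op 2 (cut(4)): [0 1 4 3 5 2]
After op 3 (cut(5)): [2 0 1 4 3 5]
After op 4 (cut(4)): [3 5 2 0 1 4]
Position 0: card 3.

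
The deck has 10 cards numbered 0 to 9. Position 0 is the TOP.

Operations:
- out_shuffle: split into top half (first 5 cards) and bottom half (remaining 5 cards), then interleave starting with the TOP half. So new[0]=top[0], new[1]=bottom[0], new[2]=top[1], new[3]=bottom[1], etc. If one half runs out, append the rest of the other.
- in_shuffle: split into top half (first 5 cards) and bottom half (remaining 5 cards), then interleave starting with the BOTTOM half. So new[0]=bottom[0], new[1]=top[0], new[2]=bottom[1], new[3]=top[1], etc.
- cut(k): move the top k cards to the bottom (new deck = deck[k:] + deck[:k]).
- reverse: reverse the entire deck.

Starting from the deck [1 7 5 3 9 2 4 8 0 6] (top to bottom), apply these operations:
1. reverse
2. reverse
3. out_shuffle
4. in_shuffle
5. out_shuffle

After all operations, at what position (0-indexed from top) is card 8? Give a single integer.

After op 1 (reverse): [6 0 8 4 2 9 3 5 7 1]
After op 2 (reverse): [1 7 5 3 9 2 4 8 0 6]
After op 3 (out_shuffle): [1 2 7 4 5 8 3 0 9 6]
After op 4 (in_shuffle): [8 1 3 2 0 7 9 4 6 5]
After op 5 (out_shuffle): [8 7 1 9 3 4 2 6 0 5]
Card 8 is at position 0.

Answer: 0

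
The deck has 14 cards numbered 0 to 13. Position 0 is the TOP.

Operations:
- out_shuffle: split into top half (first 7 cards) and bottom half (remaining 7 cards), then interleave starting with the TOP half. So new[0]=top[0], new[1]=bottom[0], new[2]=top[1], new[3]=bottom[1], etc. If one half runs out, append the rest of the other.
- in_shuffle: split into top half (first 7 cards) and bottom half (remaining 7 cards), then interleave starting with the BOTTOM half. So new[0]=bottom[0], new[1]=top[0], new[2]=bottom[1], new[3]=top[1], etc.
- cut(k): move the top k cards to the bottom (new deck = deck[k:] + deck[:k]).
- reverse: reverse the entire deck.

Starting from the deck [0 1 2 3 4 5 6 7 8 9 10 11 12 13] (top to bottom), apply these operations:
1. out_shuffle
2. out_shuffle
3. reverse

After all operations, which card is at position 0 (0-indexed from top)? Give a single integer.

Answer: 13

Derivation:
After op 1 (out_shuffle): [0 7 1 8 2 9 3 10 4 11 5 12 6 13]
After op 2 (out_shuffle): [0 10 7 4 1 11 8 5 2 12 9 6 3 13]
After op 3 (reverse): [13 3 6 9 12 2 5 8 11 1 4 7 10 0]
Position 0: card 13.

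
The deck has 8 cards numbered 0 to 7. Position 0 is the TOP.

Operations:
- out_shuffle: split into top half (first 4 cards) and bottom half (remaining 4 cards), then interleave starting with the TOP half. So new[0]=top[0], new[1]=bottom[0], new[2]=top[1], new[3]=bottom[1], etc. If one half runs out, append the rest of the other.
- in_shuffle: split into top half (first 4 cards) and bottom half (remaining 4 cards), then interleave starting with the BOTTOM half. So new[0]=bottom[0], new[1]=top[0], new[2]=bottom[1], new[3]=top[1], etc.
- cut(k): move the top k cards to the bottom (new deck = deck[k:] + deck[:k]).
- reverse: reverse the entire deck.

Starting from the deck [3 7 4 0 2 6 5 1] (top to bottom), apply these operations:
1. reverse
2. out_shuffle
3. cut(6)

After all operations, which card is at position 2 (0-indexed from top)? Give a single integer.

Answer: 1

Derivation:
After op 1 (reverse): [1 5 6 2 0 4 7 3]
After op 2 (out_shuffle): [1 0 5 4 6 7 2 3]
After op 3 (cut(6)): [2 3 1 0 5 4 6 7]
Position 2: card 1.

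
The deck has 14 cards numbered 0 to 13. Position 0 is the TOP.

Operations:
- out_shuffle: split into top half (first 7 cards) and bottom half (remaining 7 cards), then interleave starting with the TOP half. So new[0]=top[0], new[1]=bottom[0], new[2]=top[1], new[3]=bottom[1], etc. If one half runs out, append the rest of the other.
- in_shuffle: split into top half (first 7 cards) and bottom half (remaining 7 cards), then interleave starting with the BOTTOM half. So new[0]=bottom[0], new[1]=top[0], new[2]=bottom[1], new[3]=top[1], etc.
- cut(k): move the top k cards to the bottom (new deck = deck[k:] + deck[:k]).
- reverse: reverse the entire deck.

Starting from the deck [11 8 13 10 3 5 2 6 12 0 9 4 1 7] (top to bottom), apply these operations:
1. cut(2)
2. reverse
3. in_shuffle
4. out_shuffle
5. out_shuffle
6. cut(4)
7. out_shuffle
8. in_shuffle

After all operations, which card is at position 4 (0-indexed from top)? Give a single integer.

Answer: 10

Derivation:
After op 1 (cut(2)): [13 10 3 5 2 6 12 0 9 4 1 7 11 8]
After op 2 (reverse): [8 11 7 1 4 9 0 12 6 2 5 3 10 13]
After op 3 (in_shuffle): [12 8 6 11 2 7 5 1 3 4 10 9 13 0]
After op 4 (out_shuffle): [12 1 8 3 6 4 11 10 2 9 7 13 5 0]
After op 5 (out_shuffle): [12 10 1 2 8 9 3 7 6 13 4 5 11 0]
After op 6 (cut(4)): [8 9 3 7 6 13 4 5 11 0 12 10 1 2]
After op 7 (out_shuffle): [8 5 9 11 3 0 7 12 6 10 13 1 4 2]
After op 8 (in_shuffle): [12 8 6 5 10 9 13 11 1 3 4 0 2 7]
Position 4: card 10.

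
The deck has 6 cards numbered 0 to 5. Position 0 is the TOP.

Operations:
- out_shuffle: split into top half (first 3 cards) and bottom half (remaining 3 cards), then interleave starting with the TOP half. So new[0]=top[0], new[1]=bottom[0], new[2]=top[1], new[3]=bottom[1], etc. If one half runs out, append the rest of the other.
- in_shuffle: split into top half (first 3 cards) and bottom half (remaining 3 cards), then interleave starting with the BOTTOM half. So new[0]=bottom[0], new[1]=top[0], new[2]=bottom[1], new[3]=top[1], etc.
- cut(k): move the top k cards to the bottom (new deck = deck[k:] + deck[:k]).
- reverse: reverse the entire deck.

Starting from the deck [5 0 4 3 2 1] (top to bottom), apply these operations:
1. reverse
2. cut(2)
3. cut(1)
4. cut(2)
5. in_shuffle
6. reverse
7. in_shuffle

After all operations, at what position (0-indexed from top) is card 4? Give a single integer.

After op 1 (reverse): [1 2 3 4 0 5]
After op 2 (cut(2)): [3 4 0 5 1 2]
After op 3 (cut(1)): [4 0 5 1 2 3]
After op 4 (cut(2)): [5 1 2 3 4 0]
After op 5 (in_shuffle): [3 5 4 1 0 2]
After op 6 (reverse): [2 0 1 4 5 3]
After op 7 (in_shuffle): [4 2 5 0 3 1]
Card 4 is at position 0.

Answer: 0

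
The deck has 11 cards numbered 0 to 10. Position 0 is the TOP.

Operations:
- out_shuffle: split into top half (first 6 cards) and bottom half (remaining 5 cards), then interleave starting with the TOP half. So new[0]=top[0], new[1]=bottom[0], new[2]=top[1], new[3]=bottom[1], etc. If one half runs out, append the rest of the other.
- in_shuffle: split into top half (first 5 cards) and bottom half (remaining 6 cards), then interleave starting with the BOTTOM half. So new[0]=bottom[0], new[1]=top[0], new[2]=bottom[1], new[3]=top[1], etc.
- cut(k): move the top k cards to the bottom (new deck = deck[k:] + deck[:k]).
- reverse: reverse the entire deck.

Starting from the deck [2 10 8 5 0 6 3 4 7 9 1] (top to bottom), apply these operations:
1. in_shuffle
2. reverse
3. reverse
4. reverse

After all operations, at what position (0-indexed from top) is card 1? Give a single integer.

After op 1 (in_shuffle): [6 2 3 10 4 8 7 5 9 0 1]
After op 2 (reverse): [1 0 9 5 7 8 4 10 3 2 6]
After op 3 (reverse): [6 2 3 10 4 8 7 5 9 0 1]
After op 4 (reverse): [1 0 9 5 7 8 4 10 3 2 6]
Card 1 is at position 0.

Answer: 0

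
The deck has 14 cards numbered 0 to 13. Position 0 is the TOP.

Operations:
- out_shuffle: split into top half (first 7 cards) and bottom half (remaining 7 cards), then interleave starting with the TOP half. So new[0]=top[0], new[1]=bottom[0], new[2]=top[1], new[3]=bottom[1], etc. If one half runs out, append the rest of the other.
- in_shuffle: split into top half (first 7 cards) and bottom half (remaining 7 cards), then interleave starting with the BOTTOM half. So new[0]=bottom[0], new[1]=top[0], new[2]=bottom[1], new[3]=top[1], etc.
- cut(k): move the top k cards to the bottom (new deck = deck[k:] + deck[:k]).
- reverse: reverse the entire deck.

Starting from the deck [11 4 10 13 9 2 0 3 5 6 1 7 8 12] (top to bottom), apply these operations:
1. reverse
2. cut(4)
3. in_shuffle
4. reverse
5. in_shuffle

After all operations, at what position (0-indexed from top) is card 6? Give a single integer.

After op 1 (reverse): [12 8 7 1 6 5 3 0 2 9 13 10 4 11]
After op 2 (cut(4)): [6 5 3 0 2 9 13 10 4 11 12 8 7 1]
After op 3 (in_shuffle): [10 6 4 5 11 3 12 0 8 2 7 9 1 13]
After op 4 (reverse): [13 1 9 7 2 8 0 12 3 11 5 4 6 10]
After op 5 (in_shuffle): [12 13 3 1 11 9 5 7 4 2 6 8 10 0]
Card 6 is at position 10.

Answer: 10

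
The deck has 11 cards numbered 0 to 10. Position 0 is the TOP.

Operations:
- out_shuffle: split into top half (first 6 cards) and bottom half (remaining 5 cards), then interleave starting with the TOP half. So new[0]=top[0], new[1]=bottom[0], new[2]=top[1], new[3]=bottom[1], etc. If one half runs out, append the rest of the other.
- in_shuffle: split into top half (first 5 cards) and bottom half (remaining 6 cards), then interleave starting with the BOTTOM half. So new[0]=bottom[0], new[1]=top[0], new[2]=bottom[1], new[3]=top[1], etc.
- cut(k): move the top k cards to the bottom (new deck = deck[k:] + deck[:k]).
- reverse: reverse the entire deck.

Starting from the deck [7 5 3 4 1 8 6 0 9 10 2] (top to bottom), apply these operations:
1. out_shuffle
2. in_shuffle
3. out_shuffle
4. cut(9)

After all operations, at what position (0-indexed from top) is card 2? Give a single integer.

After op 1 (out_shuffle): [7 6 5 0 3 9 4 10 1 2 8]
After op 2 (in_shuffle): [9 7 4 6 10 5 1 0 2 3 8]
After op 3 (out_shuffle): [9 1 7 0 4 2 6 3 10 8 5]
After op 4 (cut(9)): [8 5 9 1 7 0 4 2 6 3 10]
Card 2 is at position 7.

Answer: 7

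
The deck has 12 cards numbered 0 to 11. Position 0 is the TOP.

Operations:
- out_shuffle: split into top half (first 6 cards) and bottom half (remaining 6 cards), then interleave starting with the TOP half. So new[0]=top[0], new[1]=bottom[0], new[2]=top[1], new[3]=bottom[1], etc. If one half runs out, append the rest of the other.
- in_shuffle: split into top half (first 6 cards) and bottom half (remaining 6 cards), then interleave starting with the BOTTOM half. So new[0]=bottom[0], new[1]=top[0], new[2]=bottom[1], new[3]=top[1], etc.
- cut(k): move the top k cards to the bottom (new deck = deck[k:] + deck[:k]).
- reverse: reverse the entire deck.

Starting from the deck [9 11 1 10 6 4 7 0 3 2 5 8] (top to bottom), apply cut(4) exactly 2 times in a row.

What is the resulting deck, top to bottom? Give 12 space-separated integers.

Answer: 3 2 5 8 9 11 1 10 6 4 7 0

Derivation:
After op 1 (cut(4)): [6 4 7 0 3 2 5 8 9 11 1 10]
After op 2 (cut(4)): [3 2 5 8 9 11 1 10 6 4 7 0]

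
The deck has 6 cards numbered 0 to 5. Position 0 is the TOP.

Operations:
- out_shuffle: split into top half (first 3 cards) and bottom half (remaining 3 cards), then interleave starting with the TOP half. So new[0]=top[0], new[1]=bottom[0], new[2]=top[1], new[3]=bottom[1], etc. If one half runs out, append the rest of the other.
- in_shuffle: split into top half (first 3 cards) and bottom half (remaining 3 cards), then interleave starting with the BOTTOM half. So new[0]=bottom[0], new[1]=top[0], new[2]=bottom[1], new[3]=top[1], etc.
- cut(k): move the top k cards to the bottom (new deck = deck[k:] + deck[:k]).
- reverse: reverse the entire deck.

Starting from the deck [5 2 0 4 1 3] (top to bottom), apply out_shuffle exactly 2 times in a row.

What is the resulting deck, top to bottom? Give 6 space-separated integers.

Answer: 5 1 4 0 2 3

Derivation:
After op 1 (out_shuffle): [5 4 2 1 0 3]
After op 2 (out_shuffle): [5 1 4 0 2 3]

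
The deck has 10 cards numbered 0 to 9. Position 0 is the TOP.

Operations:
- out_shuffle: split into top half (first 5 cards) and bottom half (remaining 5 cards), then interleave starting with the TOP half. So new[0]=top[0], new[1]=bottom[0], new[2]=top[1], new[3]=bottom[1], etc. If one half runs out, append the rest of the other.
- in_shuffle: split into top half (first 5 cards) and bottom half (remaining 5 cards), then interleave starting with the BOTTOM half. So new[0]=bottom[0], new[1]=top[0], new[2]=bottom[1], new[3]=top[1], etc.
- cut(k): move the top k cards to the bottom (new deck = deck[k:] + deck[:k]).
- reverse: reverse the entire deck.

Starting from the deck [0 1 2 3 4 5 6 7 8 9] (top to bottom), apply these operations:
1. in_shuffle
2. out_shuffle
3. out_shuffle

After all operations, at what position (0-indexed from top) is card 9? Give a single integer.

Answer: 5

Derivation:
After op 1 (in_shuffle): [5 0 6 1 7 2 8 3 9 4]
After op 2 (out_shuffle): [5 2 0 8 6 3 1 9 7 4]
After op 3 (out_shuffle): [5 3 2 1 0 9 8 7 6 4]
Card 9 is at position 5.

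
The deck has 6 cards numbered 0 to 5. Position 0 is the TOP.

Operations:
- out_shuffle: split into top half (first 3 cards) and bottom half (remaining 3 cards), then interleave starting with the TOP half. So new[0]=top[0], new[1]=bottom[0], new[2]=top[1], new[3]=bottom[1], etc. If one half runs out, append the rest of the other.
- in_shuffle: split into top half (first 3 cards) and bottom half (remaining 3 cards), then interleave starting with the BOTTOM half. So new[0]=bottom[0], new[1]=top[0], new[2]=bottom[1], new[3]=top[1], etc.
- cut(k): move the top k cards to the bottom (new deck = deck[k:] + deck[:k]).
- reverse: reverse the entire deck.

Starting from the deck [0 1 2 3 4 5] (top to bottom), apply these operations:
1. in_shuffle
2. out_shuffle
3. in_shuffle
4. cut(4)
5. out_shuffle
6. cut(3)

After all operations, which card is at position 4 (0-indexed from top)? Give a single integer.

After op 1 (in_shuffle): [3 0 4 1 5 2]
After op 2 (out_shuffle): [3 1 0 5 4 2]
After op 3 (in_shuffle): [5 3 4 1 2 0]
After op 4 (cut(4)): [2 0 5 3 4 1]
After op 5 (out_shuffle): [2 3 0 4 5 1]
After op 6 (cut(3)): [4 5 1 2 3 0]
Position 4: card 3.

Answer: 3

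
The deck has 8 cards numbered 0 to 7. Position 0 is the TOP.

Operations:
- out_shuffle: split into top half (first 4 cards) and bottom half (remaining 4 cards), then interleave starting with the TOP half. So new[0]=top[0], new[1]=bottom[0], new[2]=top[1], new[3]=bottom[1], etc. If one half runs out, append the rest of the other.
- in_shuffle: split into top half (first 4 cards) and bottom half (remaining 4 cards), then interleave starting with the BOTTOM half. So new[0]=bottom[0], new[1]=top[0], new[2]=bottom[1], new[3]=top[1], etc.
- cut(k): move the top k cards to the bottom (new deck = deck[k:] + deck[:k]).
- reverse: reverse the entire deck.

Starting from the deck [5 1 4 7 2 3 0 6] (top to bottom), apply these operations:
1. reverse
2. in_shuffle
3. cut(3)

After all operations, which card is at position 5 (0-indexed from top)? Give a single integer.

After op 1 (reverse): [6 0 3 2 7 4 1 5]
After op 2 (in_shuffle): [7 6 4 0 1 3 5 2]
After op 3 (cut(3)): [0 1 3 5 2 7 6 4]
Position 5: card 7.

Answer: 7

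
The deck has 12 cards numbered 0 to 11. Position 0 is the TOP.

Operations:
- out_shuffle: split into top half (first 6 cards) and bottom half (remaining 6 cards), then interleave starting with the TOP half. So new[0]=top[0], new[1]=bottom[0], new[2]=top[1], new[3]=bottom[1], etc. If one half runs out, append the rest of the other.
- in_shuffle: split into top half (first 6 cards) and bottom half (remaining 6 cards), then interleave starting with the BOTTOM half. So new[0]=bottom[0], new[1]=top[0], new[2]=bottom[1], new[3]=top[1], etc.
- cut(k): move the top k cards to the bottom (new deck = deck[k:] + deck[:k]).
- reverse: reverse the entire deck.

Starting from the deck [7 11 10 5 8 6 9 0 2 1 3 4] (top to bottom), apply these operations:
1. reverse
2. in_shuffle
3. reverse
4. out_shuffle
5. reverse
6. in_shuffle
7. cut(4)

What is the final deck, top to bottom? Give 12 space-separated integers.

After op 1 (reverse): [4 3 1 2 0 9 6 8 5 10 11 7]
After op 2 (in_shuffle): [6 4 8 3 5 1 10 2 11 0 7 9]
After op 3 (reverse): [9 7 0 11 2 10 1 5 3 8 4 6]
After op 4 (out_shuffle): [9 1 7 5 0 3 11 8 2 4 10 6]
After op 5 (reverse): [6 10 4 2 8 11 3 0 5 7 1 9]
After op 6 (in_shuffle): [3 6 0 10 5 4 7 2 1 8 9 11]
After op 7 (cut(4)): [5 4 7 2 1 8 9 11 3 6 0 10]

Answer: 5 4 7 2 1 8 9 11 3 6 0 10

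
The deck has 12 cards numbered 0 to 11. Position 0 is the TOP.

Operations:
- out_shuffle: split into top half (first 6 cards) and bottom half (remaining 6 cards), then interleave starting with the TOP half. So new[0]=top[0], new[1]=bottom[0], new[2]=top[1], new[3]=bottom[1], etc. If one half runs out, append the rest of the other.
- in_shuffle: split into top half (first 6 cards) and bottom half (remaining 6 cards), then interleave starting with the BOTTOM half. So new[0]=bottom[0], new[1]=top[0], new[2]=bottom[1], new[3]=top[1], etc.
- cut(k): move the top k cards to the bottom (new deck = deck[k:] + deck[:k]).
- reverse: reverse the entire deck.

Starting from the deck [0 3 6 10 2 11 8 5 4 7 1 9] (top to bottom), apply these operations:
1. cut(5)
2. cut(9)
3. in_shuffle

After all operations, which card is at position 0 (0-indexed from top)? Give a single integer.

After op 1 (cut(5)): [11 8 5 4 7 1 9 0 3 6 10 2]
After op 2 (cut(9)): [6 10 2 11 8 5 4 7 1 9 0 3]
After op 3 (in_shuffle): [4 6 7 10 1 2 9 11 0 8 3 5]
Position 0: card 4.

Answer: 4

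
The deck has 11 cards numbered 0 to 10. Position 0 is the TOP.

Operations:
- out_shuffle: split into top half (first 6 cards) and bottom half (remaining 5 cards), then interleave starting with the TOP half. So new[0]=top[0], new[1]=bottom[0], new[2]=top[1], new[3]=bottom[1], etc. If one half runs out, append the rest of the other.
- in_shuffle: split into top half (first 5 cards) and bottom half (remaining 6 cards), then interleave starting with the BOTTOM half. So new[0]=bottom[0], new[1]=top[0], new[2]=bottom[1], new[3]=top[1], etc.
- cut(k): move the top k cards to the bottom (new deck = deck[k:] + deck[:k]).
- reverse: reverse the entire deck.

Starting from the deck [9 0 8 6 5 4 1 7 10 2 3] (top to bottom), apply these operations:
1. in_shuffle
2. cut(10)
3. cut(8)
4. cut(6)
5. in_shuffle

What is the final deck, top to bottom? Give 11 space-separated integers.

Answer: 6 1 2 0 5 7 3 8 4 10 9

Derivation:
After op 1 (in_shuffle): [4 9 1 0 7 8 10 6 2 5 3]
After op 2 (cut(10)): [3 4 9 1 0 7 8 10 6 2 5]
After op 3 (cut(8)): [6 2 5 3 4 9 1 0 7 8 10]
After op 4 (cut(6)): [1 0 7 8 10 6 2 5 3 4 9]
After op 5 (in_shuffle): [6 1 2 0 5 7 3 8 4 10 9]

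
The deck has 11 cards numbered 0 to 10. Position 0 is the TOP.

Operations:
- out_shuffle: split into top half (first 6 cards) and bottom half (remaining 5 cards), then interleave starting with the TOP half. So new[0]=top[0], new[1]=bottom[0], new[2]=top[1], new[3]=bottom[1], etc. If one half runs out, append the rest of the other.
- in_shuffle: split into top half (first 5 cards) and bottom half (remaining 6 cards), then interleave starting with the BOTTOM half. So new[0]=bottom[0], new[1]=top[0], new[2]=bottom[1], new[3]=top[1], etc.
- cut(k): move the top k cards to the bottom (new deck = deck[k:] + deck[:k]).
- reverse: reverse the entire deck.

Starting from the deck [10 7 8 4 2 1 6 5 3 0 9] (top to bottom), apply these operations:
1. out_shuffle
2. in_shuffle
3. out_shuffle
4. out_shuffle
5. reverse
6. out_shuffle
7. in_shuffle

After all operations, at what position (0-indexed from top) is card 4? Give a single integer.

Answer: 9

Derivation:
After op 1 (out_shuffle): [10 6 7 5 8 3 4 0 2 9 1]
After op 2 (in_shuffle): [3 10 4 6 0 7 2 5 9 8 1]
After op 3 (out_shuffle): [3 2 10 5 4 9 6 8 0 1 7]
After op 4 (out_shuffle): [3 6 2 8 10 0 5 1 4 7 9]
After op 5 (reverse): [9 7 4 1 5 0 10 8 2 6 3]
After op 6 (out_shuffle): [9 10 7 8 4 2 1 6 5 3 0]
After op 7 (in_shuffle): [2 9 1 10 6 7 5 8 3 4 0]
Card 4 is at position 9.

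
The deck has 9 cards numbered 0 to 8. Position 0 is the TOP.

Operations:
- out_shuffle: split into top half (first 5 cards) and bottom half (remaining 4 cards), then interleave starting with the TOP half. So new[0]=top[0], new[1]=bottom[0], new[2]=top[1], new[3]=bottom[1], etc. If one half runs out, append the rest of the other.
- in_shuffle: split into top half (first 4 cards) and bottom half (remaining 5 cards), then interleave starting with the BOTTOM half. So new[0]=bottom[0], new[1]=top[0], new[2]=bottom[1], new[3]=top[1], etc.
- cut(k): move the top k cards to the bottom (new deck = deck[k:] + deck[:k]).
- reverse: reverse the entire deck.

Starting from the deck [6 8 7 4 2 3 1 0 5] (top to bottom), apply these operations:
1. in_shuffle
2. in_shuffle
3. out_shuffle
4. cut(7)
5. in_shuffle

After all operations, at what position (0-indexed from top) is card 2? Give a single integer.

After op 1 (in_shuffle): [2 6 3 8 1 7 0 4 5]
After op 2 (in_shuffle): [1 2 7 6 0 3 4 8 5]
After op 3 (out_shuffle): [1 3 2 4 7 8 6 5 0]
After op 4 (cut(7)): [5 0 1 3 2 4 7 8 6]
After op 5 (in_shuffle): [2 5 4 0 7 1 8 3 6]
Card 2 is at position 0.

Answer: 0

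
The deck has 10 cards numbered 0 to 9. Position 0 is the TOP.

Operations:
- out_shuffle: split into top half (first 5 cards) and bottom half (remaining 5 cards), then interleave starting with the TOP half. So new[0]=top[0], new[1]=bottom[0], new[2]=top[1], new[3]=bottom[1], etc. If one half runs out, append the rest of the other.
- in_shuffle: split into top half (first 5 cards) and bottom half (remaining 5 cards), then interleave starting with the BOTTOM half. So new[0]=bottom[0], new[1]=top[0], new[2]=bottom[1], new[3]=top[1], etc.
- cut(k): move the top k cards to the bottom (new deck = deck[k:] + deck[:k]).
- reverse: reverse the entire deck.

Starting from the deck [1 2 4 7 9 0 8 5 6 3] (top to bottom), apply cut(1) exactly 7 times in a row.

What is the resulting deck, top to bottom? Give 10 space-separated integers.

Answer: 5 6 3 1 2 4 7 9 0 8

Derivation:
After op 1 (cut(1)): [2 4 7 9 0 8 5 6 3 1]
After op 2 (cut(1)): [4 7 9 0 8 5 6 3 1 2]
After op 3 (cut(1)): [7 9 0 8 5 6 3 1 2 4]
After op 4 (cut(1)): [9 0 8 5 6 3 1 2 4 7]
After op 5 (cut(1)): [0 8 5 6 3 1 2 4 7 9]
After op 6 (cut(1)): [8 5 6 3 1 2 4 7 9 0]
After op 7 (cut(1)): [5 6 3 1 2 4 7 9 0 8]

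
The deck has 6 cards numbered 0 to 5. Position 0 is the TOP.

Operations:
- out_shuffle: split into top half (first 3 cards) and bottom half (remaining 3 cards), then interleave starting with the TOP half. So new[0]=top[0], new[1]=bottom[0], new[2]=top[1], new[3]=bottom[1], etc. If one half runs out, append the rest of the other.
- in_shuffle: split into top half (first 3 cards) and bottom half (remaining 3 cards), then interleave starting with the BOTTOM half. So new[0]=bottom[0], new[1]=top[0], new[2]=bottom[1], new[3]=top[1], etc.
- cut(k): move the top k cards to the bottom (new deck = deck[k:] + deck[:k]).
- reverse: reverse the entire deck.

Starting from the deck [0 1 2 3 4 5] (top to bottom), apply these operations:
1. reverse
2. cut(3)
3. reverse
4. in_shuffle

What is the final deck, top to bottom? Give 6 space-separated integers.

Answer: 0 3 1 4 2 5

Derivation:
After op 1 (reverse): [5 4 3 2 1 0]
After op 2 (cut(3)): [2 1 0 5 4 3]
After op 3 (reverse): [3 4 5 0 1 2]
After op 4 (in_shuffle): [0 3 1 4 2 5]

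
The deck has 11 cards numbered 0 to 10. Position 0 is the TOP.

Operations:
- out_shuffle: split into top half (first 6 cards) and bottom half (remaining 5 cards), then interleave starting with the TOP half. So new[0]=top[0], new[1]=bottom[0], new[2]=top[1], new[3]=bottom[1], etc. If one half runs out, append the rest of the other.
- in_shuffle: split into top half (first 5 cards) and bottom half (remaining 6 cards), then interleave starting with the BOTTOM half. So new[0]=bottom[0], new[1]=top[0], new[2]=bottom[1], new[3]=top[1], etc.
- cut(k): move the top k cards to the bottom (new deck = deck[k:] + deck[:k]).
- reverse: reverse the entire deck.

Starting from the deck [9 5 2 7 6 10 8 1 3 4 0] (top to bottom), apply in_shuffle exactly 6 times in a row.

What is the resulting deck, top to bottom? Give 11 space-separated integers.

After op 1 (in_shuffle): [10 9 8 5 1 2 3 7 4 6 0]
After op 2 (in_shuffle): [2 10 3 9 7 8 4 5 6 1 0]
After op 3 (in_shuffle): [8 2 4 10 5 3 6 9 1 7 0]
After op 4 (in_shuffle): [3 8 6 2 9 4 1 10 7 5 0]
After op 5 (in_shuffle): [4 3 1 8 10 6 7 2 5 9 0]
After op 6 (in_shuffle): [6 4 7 3 2 1 5 8 9 10 0]

Answer: 6 4 7 3 2 1 5 8 9 10 0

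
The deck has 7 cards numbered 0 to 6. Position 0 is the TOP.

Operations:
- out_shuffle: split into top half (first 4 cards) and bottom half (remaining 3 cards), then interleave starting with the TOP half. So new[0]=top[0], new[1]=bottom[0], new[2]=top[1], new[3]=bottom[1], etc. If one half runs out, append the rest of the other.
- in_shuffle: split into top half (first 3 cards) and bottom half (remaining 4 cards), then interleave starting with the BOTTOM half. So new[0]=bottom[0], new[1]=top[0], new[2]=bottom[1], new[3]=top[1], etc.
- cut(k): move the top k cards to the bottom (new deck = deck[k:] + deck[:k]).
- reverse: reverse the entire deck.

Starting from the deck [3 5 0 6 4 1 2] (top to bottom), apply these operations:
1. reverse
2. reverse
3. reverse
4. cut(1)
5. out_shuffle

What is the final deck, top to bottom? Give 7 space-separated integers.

Answer: 1 5 4 3 6 2 0

Derivation:
After op 1 (reverse): [2 1 4 6 0 5 3]
After op 2 (reverse): [3 5 0 6 4 1 2]
After op 3 (reverse): [2 1 4 6 0 5 3]
After op 4 (cut(1)): [1 4 6 0 5 3 2]
After op 5 (out_shuffle): [1 5 4 3 6 2 0]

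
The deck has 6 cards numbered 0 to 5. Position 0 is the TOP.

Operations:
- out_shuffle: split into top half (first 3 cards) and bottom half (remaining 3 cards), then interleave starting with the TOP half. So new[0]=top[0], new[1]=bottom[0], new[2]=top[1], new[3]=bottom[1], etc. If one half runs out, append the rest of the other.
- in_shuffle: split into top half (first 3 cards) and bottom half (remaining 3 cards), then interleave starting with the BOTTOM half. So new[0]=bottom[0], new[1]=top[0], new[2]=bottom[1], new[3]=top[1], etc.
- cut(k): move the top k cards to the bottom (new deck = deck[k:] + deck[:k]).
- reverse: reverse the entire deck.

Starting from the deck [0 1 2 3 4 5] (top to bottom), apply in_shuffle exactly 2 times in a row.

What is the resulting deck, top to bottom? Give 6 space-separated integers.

After op 1 (in_shuffle): [3 0 4 1 5 2]
After op 2 (in_shuffle): [1 3 5 0 2 4]

Answer: 1 3 5 0 2 4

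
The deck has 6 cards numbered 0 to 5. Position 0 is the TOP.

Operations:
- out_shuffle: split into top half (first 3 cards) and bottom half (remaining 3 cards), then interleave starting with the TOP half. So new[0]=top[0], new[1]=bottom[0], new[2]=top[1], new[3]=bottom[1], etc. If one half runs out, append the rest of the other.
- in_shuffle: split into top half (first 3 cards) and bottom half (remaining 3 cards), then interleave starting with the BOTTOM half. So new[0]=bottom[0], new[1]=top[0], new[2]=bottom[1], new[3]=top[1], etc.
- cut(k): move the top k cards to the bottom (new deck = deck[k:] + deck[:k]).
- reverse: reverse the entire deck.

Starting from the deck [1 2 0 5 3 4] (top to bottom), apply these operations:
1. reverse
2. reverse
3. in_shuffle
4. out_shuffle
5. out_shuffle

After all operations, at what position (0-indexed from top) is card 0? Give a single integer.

After op 1 (reverse): [4 3 5 0 2 1]
After op 2 (reverse): [1 2 0 5 3 4]
After op 3 (in_shuffle): [5 1 3 2 4 0]
After op 4 (out_shuffle): [5 2 1 4 3 0]
After op 5 (out_shuffle): [5 4 2 3 1 0]
Card 0 is at position 5.

Answer: 5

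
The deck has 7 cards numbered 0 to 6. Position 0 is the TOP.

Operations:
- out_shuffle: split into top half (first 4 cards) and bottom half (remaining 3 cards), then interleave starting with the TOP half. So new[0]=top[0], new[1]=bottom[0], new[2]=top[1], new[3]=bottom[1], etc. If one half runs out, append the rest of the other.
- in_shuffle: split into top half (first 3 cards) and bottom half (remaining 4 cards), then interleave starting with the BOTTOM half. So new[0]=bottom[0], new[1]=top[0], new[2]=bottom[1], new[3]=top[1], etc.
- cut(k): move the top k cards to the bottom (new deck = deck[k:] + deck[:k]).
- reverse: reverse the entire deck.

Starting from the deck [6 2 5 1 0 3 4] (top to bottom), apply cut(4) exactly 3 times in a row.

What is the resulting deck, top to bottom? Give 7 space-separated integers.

After op 1 (cut(4)): [0 3 4 6 2 5 1]
After op 2 (cut(4)): [2 5 1 0 3 4 6]
After op 3 (cut(4)): [3 4 6 2 5 1 0]

Answer: 3 4 6 2 5 1 0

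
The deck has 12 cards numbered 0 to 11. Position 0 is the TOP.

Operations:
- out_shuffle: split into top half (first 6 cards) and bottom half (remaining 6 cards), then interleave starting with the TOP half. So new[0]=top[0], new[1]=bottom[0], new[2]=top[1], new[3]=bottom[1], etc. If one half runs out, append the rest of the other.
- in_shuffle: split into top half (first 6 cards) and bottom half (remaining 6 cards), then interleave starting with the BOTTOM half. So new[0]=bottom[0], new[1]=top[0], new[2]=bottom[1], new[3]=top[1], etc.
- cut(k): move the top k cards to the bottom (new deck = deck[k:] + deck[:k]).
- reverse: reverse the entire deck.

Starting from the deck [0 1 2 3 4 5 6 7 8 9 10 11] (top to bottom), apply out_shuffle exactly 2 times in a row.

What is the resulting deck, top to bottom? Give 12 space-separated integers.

Answer: 0 3 6 9 1 4 7 10 2 5 8 11

Derivation:
After op 1 (out_shuffle): [0 6 1 7 2 8 3 9 4 10 5 11]
After op 2 (out_shuffle): [0 3 6 9 1 4 7 10 2 5 8 11]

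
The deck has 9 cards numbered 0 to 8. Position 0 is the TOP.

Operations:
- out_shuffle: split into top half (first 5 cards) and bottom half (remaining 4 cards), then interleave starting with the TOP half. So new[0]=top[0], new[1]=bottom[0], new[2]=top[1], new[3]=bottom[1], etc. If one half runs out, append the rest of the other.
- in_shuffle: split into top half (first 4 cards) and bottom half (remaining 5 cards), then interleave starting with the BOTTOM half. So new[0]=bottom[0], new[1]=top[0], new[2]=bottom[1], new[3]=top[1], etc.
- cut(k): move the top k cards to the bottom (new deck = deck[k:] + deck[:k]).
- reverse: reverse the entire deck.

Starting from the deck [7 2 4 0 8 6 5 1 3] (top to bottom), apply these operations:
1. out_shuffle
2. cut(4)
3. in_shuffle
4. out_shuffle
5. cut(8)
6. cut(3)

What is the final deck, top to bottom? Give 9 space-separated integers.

Answer: 4 2 7 3 1 5 6 8 0

Derivation:
After op 1 (out_shuffle): [7 6 2 5 4 1 0 3 8]
After op 2 (cut(4)): [4 1 0 3 8 7 6 2 5]
After op 3 (in_shuffle): [8 4 7 1 6 0 2 3 5]
After op 4 (out_shuffle): [8 0 4 2 7 3 1 5 6]
After op 5 (cut(8)): [6 8 0 4 2 7 3 1 5]
After op 6 (cut(3)): [4 2 7 3 1 5 6 8 0]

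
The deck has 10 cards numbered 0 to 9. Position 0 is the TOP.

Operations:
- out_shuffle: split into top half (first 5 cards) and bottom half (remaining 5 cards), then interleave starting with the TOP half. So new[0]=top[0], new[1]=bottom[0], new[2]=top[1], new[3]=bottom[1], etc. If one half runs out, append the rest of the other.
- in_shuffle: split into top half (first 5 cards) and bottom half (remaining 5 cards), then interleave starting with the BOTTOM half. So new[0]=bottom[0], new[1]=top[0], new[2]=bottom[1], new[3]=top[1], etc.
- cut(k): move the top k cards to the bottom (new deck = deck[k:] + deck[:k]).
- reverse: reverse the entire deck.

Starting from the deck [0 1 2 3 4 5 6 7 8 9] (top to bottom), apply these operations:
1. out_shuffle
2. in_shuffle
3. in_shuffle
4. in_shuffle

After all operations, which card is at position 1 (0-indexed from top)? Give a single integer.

After op 1 (out_shuffle): [0 5 1 6 2 7 3 8 4 9]
After op 2 (in_shuffle): [7 0 3 5 8 1 4 6 9 2]
After op 3 (in_shuffle): [1 7 4 0 6 3 9 5 2 8]
After op 4 (in_shuffle): [3 1 9 7 5 4 2 0 8 6]
Position 1: card 1.

Answer: 1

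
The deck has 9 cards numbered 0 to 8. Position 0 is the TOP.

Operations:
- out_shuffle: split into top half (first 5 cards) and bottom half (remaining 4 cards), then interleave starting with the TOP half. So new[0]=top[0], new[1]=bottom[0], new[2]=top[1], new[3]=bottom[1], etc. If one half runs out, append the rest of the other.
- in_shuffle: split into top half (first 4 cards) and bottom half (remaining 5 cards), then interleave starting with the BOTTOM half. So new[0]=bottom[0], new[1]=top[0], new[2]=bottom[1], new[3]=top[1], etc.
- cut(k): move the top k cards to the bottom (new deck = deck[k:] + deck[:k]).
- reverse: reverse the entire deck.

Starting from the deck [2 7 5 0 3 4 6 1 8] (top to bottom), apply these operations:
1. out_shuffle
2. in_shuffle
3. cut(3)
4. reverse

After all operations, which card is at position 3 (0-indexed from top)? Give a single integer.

Answer: 3

Derivation:
After op 1 (out_shuffle): [2 4 7 6 5 1 0 8 3]
After op 2 (in_shuffle): [5 2 1 4 0 7 8 6 3]
After op 3 (cut(3)): [4 0 7 8 6 3 5 2 1]
After op 4 (reverse): [1 2 5 3 6 8 7 0 4]
Position 3: card 3.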